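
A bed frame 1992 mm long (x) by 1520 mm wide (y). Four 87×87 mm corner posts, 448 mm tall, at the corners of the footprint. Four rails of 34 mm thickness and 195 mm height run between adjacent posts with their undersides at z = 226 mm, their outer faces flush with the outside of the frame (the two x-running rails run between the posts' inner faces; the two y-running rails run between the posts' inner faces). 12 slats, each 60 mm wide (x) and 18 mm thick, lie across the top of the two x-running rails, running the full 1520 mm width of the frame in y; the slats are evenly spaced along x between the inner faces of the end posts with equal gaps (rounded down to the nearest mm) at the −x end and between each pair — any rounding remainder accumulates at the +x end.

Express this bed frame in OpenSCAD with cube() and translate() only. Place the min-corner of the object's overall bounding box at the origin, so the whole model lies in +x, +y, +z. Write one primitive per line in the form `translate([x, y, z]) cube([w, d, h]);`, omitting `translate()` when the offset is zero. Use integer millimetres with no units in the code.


// slat z = rail_z + rail_h = 226 + 195 = 421
// slat gap = ⌊(1818 − 12·60) / 13⌋ = 84
cube([87, 87, 448]);
translate([0, 1433, 0]) cube([87, 87, 448]);
translate([1905, 0, 0]) cube([87, 87, 448]);
translate([1905, 1433, 0]) cube([87, 87, 448]);
translate([87, 0, 226]) cube([1818, 34, 195]);
translate([87, 1486, 226]) cube([1818, 34, 195]);
translate([0, 87, 226]) cube([34, 1346, 195]);
translate([1958, 87, 226]) cube([34, 1346, 195]);
translate([171, 0, 421]) cube([60, 1520, 18]);
translate([315, 0, 421]) cube([60, 1520, 18]);
translate([459, 0, 421]) cube([60, 1520, 18]);
translate([603, 0, 421]) cube([60, 1520, 18]);
translate([747, 0, 421]) cube([60, 1520, 18]);
translate([891, 0, 421]) cube([60, 1520, 18]);
translate([1035, 0, 421]) cube([60, 1520, 18]);
translate([1179, 0, 421]) cube([60, 1520, 18]);
translate([1323, 0, 421]) cube([60, 1520, 18]);
translate([1467, 0, 421]) cube([60, 1520, 18]);
translate([1611, 0, 421]) cube([60, 1520, 18]);
translate([1755, 0, 421]) cube([60, 1520, 18]);


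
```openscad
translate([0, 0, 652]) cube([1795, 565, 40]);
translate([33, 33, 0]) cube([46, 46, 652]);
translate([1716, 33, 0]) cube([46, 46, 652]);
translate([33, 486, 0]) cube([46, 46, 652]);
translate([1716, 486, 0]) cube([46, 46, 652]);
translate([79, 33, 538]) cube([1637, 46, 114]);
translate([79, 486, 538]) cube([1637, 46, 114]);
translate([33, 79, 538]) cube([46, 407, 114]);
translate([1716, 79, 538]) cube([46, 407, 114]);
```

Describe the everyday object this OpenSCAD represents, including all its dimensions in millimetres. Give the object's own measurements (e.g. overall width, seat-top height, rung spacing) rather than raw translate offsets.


A table: top 1795 mm (x) × 565 mm (y), 40 mm thick, upper face at z = 692 mm, on four 46×46 mm square legs, each inset 33 mm from the nearest pair of top edges from z = 0 to the bottom of the top. Four apron rails, 46 mm thick and 114 mm tall, run between adjacent legs with their top edges flush with the underside of the top and their outer faces flush with the legs' outer faces.


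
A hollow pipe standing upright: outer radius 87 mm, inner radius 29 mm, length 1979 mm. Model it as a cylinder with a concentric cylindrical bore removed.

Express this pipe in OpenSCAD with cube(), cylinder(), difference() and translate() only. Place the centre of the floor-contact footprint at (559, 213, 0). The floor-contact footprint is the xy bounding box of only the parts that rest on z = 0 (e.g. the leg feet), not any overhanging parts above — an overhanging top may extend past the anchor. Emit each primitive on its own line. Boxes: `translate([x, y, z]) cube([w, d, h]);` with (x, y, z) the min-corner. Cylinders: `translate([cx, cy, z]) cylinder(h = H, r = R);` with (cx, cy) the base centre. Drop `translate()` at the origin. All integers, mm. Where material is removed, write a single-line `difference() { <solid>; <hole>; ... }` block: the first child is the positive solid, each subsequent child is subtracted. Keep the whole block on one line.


difference() { translate([559, 213, 0]) cylinder(h = 1979, r = 87); translate([559, 213, 0]) cylinder(h = 1979, r = 29); }


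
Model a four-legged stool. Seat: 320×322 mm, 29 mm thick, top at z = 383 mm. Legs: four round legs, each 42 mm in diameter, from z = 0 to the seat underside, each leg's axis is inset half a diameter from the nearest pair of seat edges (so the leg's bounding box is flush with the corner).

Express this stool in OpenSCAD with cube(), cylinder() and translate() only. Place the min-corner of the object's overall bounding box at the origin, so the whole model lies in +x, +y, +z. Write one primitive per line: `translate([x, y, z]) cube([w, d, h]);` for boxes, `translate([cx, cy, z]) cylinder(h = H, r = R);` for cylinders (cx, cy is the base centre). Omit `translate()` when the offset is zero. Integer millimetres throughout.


translate([0, 0, 354]) cube([320, 322, 29]);
translate([21, 21, 0]) cylinder(h = 354, r = 21);
translate([299, 21, 0]) cylinder(h = 354, r = 21);
translate([21, 301, 0]) cylinder(h = 354, r = 21);
translate([299, 301, 0]) cylinder(h = 354, r = 21);


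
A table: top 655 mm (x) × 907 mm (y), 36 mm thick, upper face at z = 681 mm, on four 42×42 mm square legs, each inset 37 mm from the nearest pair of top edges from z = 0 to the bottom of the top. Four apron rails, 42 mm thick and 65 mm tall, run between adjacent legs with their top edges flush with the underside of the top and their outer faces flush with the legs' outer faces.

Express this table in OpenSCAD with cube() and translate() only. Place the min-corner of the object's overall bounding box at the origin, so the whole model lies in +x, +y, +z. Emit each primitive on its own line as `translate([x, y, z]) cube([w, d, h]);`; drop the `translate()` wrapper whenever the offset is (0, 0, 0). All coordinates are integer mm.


translate([0, 0, 645]) cube([655, 907, 36]);
translate([37, 37, 0]) cube([42, 42, 645]);
translate([576, 37, 0]) cube([42, 42, 645]);
translate([37, 828, 0]) cube([42, 42, 645]);
translate([576, 828, 0]) cube([42, 42, 645]);
translate([79, 37, 580]) cube([497, 42, 65]);
translate([79, 828, 580]) cube([497, 42, 65]);
translate([37, 79, 580]) cube([42, 749, 65]);
translate([576, 79, 580]) cube([42, 749, 65]);


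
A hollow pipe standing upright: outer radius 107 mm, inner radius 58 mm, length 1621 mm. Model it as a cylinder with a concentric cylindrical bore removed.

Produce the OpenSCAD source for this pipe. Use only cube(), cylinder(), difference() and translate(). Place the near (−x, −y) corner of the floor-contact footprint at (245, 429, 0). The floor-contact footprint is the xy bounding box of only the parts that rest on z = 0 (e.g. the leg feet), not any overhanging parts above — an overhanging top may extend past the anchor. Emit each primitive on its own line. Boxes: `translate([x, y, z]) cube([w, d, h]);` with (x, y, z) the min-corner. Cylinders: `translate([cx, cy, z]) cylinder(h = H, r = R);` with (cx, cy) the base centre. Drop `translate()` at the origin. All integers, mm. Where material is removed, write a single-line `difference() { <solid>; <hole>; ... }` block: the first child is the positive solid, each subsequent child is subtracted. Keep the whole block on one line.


difference() { translate([352, 536, 0]) cylinder(h = 1621, r = 107); translate([352, 536, 0]) cylinder(h = 1621, r = 58); }


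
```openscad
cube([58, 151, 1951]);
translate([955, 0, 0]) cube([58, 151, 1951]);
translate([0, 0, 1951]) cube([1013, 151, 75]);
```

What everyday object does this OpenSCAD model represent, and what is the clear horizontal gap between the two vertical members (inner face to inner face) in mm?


A door frame. The clear opening width is 897 mm.

Two 1951 mm tall posts with a header on top — a door frame. The left jamb is 58 mm wide at x = 0; the right jamb starts at x = 955. The clear opening is 955 − 58 = 897 mm.


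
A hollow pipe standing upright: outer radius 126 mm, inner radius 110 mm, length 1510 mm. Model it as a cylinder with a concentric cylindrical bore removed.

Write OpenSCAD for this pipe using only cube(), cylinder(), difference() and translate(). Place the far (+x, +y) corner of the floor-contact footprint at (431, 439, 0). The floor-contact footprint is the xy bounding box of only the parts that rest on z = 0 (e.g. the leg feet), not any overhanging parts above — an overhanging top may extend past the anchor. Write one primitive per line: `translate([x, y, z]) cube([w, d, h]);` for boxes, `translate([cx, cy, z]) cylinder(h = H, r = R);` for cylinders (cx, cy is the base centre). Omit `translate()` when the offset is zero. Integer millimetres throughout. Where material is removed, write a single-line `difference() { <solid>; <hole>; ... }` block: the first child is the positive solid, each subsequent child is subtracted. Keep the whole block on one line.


difference() { translate([305, 313, 0]) cylinder(h = 1510, r = 126); translate([305, 313, 0]) cylinder(h = 1510, r = 110); }


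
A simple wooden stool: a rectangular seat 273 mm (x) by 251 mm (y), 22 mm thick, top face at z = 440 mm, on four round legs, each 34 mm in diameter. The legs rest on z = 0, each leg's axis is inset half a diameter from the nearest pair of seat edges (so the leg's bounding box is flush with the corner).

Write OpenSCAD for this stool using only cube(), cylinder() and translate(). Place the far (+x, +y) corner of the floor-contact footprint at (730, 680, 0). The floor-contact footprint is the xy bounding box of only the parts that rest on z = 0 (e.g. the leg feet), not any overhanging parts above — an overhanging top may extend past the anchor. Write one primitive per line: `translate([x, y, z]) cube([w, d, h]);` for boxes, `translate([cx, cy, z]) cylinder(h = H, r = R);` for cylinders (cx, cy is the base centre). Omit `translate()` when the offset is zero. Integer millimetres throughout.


// leg_h = 440 - 22 = 418
translate([457, 429, 418]) cube([273, 251, 22]);
translate([474, 446, 0]) cylinder(h = 418, r = 17);
translate([713, 446, 0]) cylinder(h = 418, r = 17);
translate([474, 663, 0]) cylinder(h = 418, r = 17);
translate([713, 663, 0]) cylinder(h = 418, r = 17);


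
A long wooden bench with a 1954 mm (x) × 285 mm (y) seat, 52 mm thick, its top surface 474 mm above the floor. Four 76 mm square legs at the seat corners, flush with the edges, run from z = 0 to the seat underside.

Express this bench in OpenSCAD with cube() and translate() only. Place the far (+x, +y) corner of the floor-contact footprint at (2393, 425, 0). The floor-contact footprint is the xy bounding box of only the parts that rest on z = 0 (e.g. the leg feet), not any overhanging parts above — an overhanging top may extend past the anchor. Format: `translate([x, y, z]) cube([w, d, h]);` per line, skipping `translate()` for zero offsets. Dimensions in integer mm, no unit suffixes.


// leg_h = 474 − 52 = 422
translate([439, 140, 422]) cube([1954, 285, 52]);
translate([439, 140, 0]) cube([76, 76, 422]);
translate([439, 349, 0]) cube([76, 76, 422]);
translate([2317, 140, 0]) cube([76, 76, 422]);
translate([2317, 349, 0]) cube([76, 76, 422]);


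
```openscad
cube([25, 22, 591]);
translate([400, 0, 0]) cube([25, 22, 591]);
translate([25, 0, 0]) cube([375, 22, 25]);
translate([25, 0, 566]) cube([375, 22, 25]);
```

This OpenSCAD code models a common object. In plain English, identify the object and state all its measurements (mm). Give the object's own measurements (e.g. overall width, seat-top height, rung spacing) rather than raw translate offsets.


A rectangular picture frame lying in the x–z plane (depth along y). The opening is 375 mm wide (x) by 541 mm tall (z), surrounded by a border 25 mm wide on all four sides. The frame is 22 mm deep and is made of two full-height vertical stiles with two horizontal rails fitted between them.


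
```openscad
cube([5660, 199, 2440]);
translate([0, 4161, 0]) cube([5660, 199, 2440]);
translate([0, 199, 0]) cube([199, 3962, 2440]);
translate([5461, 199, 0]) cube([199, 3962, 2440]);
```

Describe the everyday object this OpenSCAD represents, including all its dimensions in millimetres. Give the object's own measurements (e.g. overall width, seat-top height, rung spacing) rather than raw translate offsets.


The wall frame of a small rectangular building: four walls, each 2440 mm tall and 199 mm thick, enclosing a footprint 5660 mm (x) by 4360 mm (y) outside-to-outside, with no floor or roof. The front and back walls (the −y and +y sides) span the full width; the two side walls fit between them.


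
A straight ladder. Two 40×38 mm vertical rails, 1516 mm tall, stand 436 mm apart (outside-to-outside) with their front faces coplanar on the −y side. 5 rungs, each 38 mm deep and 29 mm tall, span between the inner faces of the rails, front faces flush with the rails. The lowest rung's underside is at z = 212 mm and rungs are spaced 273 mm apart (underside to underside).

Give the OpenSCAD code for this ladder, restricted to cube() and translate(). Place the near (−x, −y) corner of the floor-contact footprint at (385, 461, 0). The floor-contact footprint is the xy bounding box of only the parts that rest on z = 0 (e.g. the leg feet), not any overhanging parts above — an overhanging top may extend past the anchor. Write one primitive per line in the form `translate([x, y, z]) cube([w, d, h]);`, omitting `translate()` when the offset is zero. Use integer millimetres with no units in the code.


// rung span = 436 - 2*40 = 356
// rung[k] z = 212 + k*273
translate([385, 461, 0]) cube([40, 38, 1516]);
translate([781, 461, 0]) cube([40, 38, 1516]);
translate([425, 461, 212]) cube([356, 38, 29]);
translate([425, 461, 485]) cube([356, 38, 29]);
translate([425, 461, 758]) cube([356, 38, 29]);
translate([425, 461, 1031]) cube([356, 38, 29]);
translate([425, 461, 1304]) cube([356, 38, 29]);


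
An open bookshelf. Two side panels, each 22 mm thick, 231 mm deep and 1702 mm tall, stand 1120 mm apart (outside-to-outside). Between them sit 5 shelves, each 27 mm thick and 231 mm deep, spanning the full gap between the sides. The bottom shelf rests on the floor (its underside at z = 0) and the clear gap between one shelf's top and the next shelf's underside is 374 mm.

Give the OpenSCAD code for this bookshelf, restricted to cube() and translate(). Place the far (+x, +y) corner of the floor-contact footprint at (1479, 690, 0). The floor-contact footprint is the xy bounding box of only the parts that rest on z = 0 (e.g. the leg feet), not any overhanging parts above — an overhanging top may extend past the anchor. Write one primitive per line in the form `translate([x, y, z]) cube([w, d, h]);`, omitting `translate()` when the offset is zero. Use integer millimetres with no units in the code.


translate([359, 459, 0]) cube([22, 231, 1702]);
translate([1457, 459, 0]) cube([22, 231, 1702]);
translate([381, 459, 0]) cube([1076, 231, 27]);
translate([381, 459, 401]) cube([1076, 231, 27]);
translate([381, 459, 802]) cube([1076, 231, 27]);
translate([381, 459, 1203]) cube([1076, 231, 27]);
translate([381, 459, 1604]) cube([1076, 231, 27]);


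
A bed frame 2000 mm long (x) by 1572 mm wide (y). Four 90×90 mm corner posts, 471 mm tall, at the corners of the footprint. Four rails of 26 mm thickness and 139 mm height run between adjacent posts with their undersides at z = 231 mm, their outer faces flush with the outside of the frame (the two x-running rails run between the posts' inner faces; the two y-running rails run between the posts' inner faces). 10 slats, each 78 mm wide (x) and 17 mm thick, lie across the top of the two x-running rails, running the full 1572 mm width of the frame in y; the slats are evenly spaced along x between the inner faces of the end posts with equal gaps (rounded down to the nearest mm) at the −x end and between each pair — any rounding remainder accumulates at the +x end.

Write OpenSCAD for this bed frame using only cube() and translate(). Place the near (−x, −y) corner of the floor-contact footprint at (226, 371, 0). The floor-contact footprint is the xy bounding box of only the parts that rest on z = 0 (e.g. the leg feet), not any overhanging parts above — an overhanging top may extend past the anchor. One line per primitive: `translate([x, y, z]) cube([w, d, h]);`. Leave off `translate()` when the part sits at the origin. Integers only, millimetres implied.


// slat z = rail_z + rail_h = 231 + 139 = 370
// slat gap = ⌊(1820 − 10·78) / 11⌋ = 94
translate([226, 371, 0]) cube([90, 90, 471]);
translate([226, 1853, 0]) cube([90, 90, 471]);
translate([2136, 371, 0]) cube([90, 90, 471]);
translate([2136, 1853, 0]) cube([90, 90, 471]);
translate([316, 371, 231]) cube([1820, 26, 139]);
translate([316, 1917, 231]) cube([1820, 26, 139]);
translate([226, 461, 231]) cube([26, 1392, 139]);
translate([2200, 461, 231]) cube([26, 1392, 139]);
translate([410, 371, 370]) cube([78, 1572, 17]);
translate([582, 371, 370]) cube([78, 1572, 17]);
translate([754, 371, 370]) cube([78, 1572, 17]);
translate([926, 371, 370]) cube([78, 1572, 17]);
translate([1098, 371, 370]) cube([78, 1572, 17]);
translate([1270, 371, 370]) cube([78, 1572, 17]);
translate([1442, 371, 370]) cube([78, 1572, 17]);
translate([1614, 371, 370]) cube([78, 1572, 17]);
translate([1786, 371, 370]) cube([78, 1572, 17]);
translate([1958, 371, 370]) cube([78, 1572, 17]);


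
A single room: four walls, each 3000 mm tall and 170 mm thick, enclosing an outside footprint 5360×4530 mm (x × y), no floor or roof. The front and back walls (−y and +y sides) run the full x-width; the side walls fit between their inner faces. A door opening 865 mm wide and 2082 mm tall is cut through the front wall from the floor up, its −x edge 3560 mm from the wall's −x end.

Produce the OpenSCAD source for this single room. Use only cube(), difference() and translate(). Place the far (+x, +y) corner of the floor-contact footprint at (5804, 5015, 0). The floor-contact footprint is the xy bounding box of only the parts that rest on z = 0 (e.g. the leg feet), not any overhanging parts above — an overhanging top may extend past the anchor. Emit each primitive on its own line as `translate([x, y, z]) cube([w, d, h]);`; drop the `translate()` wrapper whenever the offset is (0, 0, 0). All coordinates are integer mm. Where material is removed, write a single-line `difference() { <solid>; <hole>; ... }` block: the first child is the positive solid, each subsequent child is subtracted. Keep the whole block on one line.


difference() { translate([444, 485, 0]) cube([5360, 170, 3000]); translate([4004, 485, 0]) cube([865, 170, 2082]); }
translate([444, 4845, 0]) cube([5360, 170, 3000]);
translate([444, 655, 0]) cube([170, 4190, 3000]);
translate([5634, 655, 0]) cube([170, 4190, 3000]);


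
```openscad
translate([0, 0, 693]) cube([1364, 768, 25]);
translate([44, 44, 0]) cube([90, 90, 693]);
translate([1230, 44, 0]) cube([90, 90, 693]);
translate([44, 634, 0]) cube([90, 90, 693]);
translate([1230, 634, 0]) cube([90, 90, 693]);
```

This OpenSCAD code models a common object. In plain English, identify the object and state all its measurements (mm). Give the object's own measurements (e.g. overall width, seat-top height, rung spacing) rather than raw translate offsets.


A rectangular dining table. The top is 1364×768×25 mm with its upper surface at z = 718 mm. It stands on four 90×90 mm square legs, each inset 44 mm from the nearest pair of top edges, running from the floor to the underside of the top.


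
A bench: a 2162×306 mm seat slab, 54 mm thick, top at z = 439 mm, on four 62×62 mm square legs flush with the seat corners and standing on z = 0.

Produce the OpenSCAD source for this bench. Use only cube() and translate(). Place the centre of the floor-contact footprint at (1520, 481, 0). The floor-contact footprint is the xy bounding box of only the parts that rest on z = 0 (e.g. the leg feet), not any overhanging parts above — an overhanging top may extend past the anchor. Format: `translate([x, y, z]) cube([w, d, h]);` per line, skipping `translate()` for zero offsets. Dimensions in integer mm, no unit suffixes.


translate([439, 328, 385]) cube([2162, 306, 54]);
translate([439, 328, 0]) cube([62, 62, 385]);
translate([439, 572, 0]) cube([62, 62, 385]);
translate([2539, 328, 0]) cube([62, 62, 385]);
translate([2539, 572, 0]) cube([62, 62, 385]);


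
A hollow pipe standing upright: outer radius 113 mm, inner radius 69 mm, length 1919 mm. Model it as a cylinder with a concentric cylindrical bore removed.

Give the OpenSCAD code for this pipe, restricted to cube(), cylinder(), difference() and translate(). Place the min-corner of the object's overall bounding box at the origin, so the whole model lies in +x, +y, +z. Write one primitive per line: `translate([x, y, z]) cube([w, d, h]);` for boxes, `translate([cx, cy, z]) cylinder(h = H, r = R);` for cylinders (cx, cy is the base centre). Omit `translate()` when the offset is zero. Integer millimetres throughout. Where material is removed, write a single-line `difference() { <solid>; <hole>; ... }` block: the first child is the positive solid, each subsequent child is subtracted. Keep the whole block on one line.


difference() { translate([113, 113, 0]) cylinder(h = 1919, r = 113); translate([113, 113, 0]) cylinder(h = 1919, r = 69); }


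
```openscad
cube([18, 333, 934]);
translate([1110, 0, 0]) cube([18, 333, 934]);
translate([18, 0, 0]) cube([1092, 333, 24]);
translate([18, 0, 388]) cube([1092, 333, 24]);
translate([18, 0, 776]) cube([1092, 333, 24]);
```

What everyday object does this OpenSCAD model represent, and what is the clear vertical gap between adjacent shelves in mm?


A bookshelf. The clear shelf gap is 364 mm.

Two tall side panels with 3 horizontal boards between them — a bookshelf. The first two shelf undersides are at z = 0 and z = 388; with shelf thickness 24, the clear gap is 388 − 0 − 24 = 364 mm.


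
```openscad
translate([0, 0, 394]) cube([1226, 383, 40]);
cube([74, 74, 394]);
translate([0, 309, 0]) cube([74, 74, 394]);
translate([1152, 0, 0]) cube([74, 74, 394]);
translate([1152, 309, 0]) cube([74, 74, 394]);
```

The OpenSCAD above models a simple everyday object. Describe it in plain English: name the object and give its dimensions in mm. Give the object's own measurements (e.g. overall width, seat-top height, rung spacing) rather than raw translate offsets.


A bench: a 1226×383 mm seat slab, 40 mm thick, top at z = 434 mm, on four 74×74 mm square legs flush with the seat corners and standing on z = 0.


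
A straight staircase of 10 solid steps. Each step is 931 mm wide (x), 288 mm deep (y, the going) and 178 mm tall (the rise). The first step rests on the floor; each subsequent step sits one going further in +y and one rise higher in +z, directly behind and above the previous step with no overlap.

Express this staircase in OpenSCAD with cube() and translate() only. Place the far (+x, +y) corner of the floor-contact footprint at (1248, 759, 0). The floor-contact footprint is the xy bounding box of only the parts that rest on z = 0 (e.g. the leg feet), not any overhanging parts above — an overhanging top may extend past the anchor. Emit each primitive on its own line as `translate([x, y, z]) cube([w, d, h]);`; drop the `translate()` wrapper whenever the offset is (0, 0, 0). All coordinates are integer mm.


translate([317, 471, 0]) cube([931, 288, 178]);
translate([317, 759, 178]) cube([931, 288, 178]);
translate([317, 1047, 356]) cube([931, 288, 178]);
translate([317, 1335, 534]) cube([931, 288, 178]);
translate([317, 1623, 712]) cube([931, 288, 178]);
translate([317, 1911, 890]) cube([931, 288, 178]);
translate([317, 2199, 1068]) cube([931, 288, 178]);
translate([317, 2487, 1246]) cube([931, 288, 178]);
translate([317, 2775, 1424]) cube([931, 288, 178]);
translate([317, 3063, 1602]) cube([931, 288, 178]);


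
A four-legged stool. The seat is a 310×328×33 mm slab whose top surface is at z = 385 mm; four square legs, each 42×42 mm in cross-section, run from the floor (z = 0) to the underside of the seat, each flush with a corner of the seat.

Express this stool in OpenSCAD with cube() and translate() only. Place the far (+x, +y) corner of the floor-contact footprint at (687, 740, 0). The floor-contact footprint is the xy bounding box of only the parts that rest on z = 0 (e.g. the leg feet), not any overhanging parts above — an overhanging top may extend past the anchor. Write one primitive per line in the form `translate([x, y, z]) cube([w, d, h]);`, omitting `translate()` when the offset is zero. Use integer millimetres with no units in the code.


// leg_h = 385 - 33 = 352
translate([377, 412, 352]) cube([310, 328, 33]);
translate([377, 412, 0]) cube([42, 42, 352]);
translate([645, 412, 0]) cube([42, 42, 352]);
translate([377, 698, 0]) cube([42, 42, 352]);
translate([645, 698, 0]) cube([42, 42, 352]);


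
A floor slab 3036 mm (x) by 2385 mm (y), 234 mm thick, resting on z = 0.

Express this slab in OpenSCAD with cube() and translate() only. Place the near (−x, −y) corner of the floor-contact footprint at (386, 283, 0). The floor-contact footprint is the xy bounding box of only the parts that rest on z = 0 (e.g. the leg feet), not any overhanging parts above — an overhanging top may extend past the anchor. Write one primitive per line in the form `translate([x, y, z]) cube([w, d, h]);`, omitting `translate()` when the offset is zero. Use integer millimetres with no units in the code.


translate([386, 283, 0]) cube([3036, 2385, 234]);


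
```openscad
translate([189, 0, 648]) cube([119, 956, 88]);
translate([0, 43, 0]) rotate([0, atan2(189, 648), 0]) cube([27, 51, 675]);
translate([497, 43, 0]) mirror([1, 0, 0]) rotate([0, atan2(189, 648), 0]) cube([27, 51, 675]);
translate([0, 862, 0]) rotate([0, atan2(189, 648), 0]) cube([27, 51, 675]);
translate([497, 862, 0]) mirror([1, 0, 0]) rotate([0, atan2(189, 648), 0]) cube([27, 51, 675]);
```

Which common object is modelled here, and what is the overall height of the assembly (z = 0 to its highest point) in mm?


A sawhorse. The overall height is 736 mm.

A beam across two mirrored pairs of raked legs — a sawhorse. The beam's underside is at z = 648 (matching the legs' vertical rise in atan2(189, 648)) and the beam is 88 mm tall, so its top is at 648 + 88 = 736 mm. The raked legs top out at the beam's underside, so that is the highest point.


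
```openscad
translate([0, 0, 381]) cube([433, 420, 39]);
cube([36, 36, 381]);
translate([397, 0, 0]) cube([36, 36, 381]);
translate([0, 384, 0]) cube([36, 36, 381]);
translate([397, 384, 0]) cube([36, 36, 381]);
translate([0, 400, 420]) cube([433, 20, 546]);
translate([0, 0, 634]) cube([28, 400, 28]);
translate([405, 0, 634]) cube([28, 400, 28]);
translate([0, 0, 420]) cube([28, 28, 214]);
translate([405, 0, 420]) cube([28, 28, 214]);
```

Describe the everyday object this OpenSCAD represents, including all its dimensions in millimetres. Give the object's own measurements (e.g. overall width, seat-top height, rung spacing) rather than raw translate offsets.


A chair. The seat is a 433×420×39 mm slab with its top at z = 420 mm, on four 36×36 mm corner legs (flush with the seat edges, standing on z = 0). A flat backrest 20 mm thick, 546 mm tall, spans the full seat width and rises from the seat top along its +y edge, rear face flush with the rear of the seat. Two armrests of 28×28 mm section run along each side from the seat's front edge to the front of the backrest, top faces 242 mm above the seat top and outer faces flush with the seat's x-edges; a 28×28 mm post under the front of each armrest stands on the seat at the front corner.


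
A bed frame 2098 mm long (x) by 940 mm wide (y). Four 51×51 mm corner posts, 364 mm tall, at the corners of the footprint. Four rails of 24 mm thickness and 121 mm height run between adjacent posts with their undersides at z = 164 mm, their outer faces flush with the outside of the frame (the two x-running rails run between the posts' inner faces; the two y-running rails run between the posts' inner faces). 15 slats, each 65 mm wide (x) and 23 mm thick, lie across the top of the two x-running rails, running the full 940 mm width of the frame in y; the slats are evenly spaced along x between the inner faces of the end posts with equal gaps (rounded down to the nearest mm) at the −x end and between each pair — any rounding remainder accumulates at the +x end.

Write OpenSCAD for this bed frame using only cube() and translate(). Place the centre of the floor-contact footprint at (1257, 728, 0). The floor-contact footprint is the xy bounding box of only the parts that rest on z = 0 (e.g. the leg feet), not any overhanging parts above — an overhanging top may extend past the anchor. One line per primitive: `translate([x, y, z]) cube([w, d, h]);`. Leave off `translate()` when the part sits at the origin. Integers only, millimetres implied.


// slat z = rail_z + rail_h = 164 + 121 = 285
// slat gap = ⌊(1996 − 15·65) / 16⌋ = 63
translate([208, 258, 0]) cube([51, 51, 364]);
translate([208, 1147, 0]) cube([51, 51, 364]);
translate([2255, 258, 0]) cube([51, 51, 364]);
translate([2255, 1147, 0]) cube([51, 51, 364]);
translate([259, 258, 164]) cube([1996, 24, 121]);
translate([259, 1174, 164]) cube([1996, 24, 121]);
translate([208, 309, 164]) cube([24, 838, 121]);
translate([2282, 309, 164]) cube([24, 838, 121]);
translate([322, 258, 285]) cube([65, 940, 23]);
translate([450, 258, 285]) cube([65, 940, 23]);
translate([578, 258, 285]) cube([65, 940, 23]);
translate([706, 258, 285]) cube([65, 940, 23]);
translate([834, 258, 285]) cube([65, 940, 23]);
translate([962, 258, 285]) cube([65, 940, 23]);
translate([1090, 258, 285]) cube([65, 940, 23]);
translate([1218, 258, 285]) cube([65, 940, 23]);
translate([1346, 258, 285]) cube([65, 940, 23]);
translate([1474, 258, 285]) cube([65, 940, 23]);
translate([1602, 258, 285]) cube([65, 940, 23]);
translate([1730, 258, 285]) cube([65, 940, 23]);
translate([1858, 258, 285]) cube([65, 940, 23]);
translate([1986, 258, 285]) cube([65, 940, 23]);
translate([2114, 258, 285]) cube([65, 940, 23]);


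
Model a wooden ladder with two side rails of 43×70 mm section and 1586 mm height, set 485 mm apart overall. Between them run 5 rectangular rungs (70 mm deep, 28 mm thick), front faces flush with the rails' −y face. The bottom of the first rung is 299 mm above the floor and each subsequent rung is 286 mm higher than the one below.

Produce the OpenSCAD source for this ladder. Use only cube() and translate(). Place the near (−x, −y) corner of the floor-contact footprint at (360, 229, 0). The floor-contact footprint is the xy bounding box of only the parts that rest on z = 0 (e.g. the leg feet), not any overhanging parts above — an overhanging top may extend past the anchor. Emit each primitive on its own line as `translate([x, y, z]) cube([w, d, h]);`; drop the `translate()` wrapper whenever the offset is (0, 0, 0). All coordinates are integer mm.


// rung span = 485 - 2*43 = 399
// rung[k] z = 299 + k*286
translate([360, 229, 0]) cube([43, 70, 1586]);
translate([802, 229, 0]) cube([43, 70, 1586]);
translate([403, 229, 299]) cube([399, 70, 28]);
translate([403, 229, 585]) cube([399, 70, 28]);
translate([403, 229, 871]) cube([399, 70, 28]);
translate([403, 229, 1157]) cube([399, 70, 28]);
translate([403, 229, 1443]) cube([399, 70, 28]);


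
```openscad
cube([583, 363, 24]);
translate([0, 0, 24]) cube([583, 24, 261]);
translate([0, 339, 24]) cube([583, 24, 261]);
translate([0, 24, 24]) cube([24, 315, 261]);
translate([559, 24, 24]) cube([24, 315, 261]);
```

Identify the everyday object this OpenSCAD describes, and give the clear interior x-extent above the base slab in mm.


An open box. The internal width is 535 mm.

A 583×363 base slab with four walls standing on it — an open box. The base is 583 mm wide and the walls are 24 mm thick, so the internal width is 583 − 2 × 24 = 535 mm.


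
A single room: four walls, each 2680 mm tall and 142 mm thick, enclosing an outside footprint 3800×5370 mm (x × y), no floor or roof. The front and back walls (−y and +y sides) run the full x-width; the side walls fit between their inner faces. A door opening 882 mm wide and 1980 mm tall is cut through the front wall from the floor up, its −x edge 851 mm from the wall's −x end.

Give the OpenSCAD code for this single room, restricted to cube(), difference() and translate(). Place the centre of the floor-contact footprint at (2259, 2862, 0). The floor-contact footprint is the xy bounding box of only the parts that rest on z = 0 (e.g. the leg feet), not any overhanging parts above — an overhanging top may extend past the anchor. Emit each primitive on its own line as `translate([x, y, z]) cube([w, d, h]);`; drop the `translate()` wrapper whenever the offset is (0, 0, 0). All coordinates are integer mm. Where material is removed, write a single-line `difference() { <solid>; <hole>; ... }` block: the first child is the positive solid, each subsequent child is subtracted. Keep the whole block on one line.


difference() { translate([359, 177, 0]) cube([3800, 142, 2680]); translate([1210, 177, 0]) cube([882, 142, 1980]); }
translate([359, 5405, 0]) cube([3800, 142, 2680]);
translate([359, 319, 0]) cube([142, 5086, 2680]);
translate([4017, 319, 0]) cube([142, 5086, 2680]);


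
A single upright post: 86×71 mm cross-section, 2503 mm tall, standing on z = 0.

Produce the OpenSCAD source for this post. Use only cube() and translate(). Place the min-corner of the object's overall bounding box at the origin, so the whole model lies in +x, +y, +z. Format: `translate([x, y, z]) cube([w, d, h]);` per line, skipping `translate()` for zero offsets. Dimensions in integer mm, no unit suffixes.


cube([86, 71, 2503]);


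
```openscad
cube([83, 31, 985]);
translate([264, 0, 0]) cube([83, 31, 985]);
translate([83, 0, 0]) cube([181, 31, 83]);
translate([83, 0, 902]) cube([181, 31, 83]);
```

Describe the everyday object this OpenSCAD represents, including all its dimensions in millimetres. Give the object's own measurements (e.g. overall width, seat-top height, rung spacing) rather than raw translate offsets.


A rectangular picture frame lying in the x–z plane (depth along y). The opening is 181 mm wide (x) by 819 mm tall (z), surrounded by a border 83 mm wide on all four sides. The frame is 31 mm deep and is made of two full-height vertical stiles with two horizontal rails fitted between them.


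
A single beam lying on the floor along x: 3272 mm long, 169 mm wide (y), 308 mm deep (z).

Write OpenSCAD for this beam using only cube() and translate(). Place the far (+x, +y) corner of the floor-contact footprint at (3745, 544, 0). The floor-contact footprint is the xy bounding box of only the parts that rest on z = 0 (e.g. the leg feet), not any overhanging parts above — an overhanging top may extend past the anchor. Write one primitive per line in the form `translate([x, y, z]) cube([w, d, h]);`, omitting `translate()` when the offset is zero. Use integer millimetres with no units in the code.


translate([473, 375, 0]) cube([3272, 169, 308]);


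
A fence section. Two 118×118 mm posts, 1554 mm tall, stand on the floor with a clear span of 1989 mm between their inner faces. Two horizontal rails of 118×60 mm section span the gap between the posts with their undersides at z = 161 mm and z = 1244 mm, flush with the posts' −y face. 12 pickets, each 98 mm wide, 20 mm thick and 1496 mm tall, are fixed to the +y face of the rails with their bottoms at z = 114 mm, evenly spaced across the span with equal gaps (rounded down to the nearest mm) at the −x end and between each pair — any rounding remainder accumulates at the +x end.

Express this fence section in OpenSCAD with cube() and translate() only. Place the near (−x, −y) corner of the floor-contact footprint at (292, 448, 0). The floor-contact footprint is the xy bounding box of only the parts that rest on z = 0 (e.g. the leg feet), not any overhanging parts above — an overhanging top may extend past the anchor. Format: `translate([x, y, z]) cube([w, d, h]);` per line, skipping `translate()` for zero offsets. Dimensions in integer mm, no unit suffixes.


translate([292, 448, 0]) cube([118, 118, 1554]);
translate([2399, 448, 0]) cube([118, 118, 1554]);
translate([410, 448, 161]) cube([1989, 118, 60]);
translate([410, 448, 1244]) cube([1989, 118, 60]);
translate([472, 566, 114]) cube([98, 20, 1496]);
translate([632, 566, 114]) cube([98, 20, 1496]);
translate([792, 566, 114]) cube([98, 20, 1496]);
translate([952, 566, 114]) cube([98, 20, 1496]);
translate([1112, 566, 114]) cube([98, 20, 1496]);
translate([1272, 566, 114]) cube([98, 20, 1496]);
translate([1432, 566, 114]) cube([98, 20, 1496]);
translate([1592, 566, 114]) cube([98, 20, 1496]);
translate([1752, 566, 114]) cube([98, 20, 1496]);
translate([1912, 566, 114]) cube([98, 20, 1496]);
translate([2072, 566, 114]) cube([98, 20, 1496]);
translate([2232, 566, 114]) cube([98, 20, 1496]);


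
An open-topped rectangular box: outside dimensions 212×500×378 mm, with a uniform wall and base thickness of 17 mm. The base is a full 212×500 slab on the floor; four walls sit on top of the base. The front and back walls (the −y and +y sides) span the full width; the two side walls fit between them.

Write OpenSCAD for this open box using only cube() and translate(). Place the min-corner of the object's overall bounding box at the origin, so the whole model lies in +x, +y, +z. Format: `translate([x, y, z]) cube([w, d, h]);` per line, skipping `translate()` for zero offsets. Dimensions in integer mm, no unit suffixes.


cube([212, 500, 17]);
translate([0, 0, 17]) cube([212, 17, 361]);
translate([0, 483, 17]) cube([212, 17, 361]);
translate([0, 17, 17]) cube([17, 466, 361]);
translate([195, 17, 17]) cube([17, 466, 361]);


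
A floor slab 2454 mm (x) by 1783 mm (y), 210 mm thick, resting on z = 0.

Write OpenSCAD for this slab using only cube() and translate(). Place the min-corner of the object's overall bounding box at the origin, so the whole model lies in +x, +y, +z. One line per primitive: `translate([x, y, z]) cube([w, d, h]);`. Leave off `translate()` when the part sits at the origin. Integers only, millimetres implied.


cube([2454, 1783, 210]);


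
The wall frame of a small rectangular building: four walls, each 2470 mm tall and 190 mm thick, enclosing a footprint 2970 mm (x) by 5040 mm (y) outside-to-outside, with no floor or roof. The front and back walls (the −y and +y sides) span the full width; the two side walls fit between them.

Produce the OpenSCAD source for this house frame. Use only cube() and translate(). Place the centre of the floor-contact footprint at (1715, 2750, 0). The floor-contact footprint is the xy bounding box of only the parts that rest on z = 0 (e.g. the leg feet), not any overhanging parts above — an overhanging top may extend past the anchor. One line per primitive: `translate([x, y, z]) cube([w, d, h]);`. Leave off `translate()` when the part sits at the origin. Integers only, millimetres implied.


translate([230, 230, 0]) cube([2970, 190, 2470]);
translate([230, 5080, 0]) cube([2970, 190, 2470]);
translate([230, 420, 0]) cube([190, 4660, 2470]);
translate([3010, 420, 0]) cube([190, 4660, 2470]);


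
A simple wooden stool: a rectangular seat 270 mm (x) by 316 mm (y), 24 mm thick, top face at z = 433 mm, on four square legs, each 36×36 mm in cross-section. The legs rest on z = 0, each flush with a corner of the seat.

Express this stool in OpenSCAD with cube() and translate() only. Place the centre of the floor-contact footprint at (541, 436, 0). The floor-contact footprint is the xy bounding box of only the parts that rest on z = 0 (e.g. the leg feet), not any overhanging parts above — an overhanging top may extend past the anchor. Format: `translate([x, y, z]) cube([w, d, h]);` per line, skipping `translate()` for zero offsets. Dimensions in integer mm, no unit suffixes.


translate([406, 278, 409]) cube([270, 316, 24]);
translate([406, 278, 0]) cube([36, 36, 409]);
translate([640, 278, 0]) cube([36, 36, 409]);
translate([406, 558, 0]) cube([36, 36, 409]);
translate([640, 558, 0]) cube([36, 36, 409]);
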